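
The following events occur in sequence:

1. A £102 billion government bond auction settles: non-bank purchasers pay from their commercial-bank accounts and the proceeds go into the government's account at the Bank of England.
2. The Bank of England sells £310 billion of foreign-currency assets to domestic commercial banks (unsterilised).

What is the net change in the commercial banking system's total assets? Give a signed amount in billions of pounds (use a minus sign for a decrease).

-£102 billion

Government account inflow £102 billion: bank balance sheets shrink → −£102B.
FX sale £310 billion: just an asset swap on bank balance sheets → 0.
Net: −102 + 0 = -£102 billion.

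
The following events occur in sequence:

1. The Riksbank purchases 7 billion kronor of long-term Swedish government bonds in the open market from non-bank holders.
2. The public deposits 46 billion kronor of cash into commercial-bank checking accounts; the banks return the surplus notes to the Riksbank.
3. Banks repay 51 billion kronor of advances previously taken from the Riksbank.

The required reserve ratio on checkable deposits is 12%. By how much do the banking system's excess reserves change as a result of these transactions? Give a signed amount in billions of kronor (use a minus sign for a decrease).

Asset purchase (from non-banks) 7 billion kronor: reserves +7B, deposits +7B.
Currency deposit 46 billion kronor: reserves +46B, deposits +46B.
Discount-window repayment 51 billion kronor: reserves −51B, deposits 0.
Totals: Δreserves = +2B, Δdeposits = +53B.
Δrequired reserves = 12% × +53B = +6.36B.
Δexcess reserves = Δreserves − Δrequired = +2B − (+6.36B) = -4.36 billion.

-4.36 billion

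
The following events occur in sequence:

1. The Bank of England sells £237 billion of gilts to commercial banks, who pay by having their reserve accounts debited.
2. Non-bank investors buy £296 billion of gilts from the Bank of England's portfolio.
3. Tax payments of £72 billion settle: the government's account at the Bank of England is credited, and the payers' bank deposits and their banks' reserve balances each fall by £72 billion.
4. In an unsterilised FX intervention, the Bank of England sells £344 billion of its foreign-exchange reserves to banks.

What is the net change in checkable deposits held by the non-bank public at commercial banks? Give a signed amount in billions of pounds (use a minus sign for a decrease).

-£368 billion

OMO sale (to banks) £237 billion: the counterparty is a bank, so public deposits are unchanged → 0.
Asset sale (to non-banks) £296 billion: non-bank counterparties' bank balances fall → −£296B.
Government account inflow £72 billion: non-bank counterparties' bank balances fall → −£72B.
FX sale £344 billion: the counterparty is a bank, so public deposits are unchanged → 0.
Net: 0 − 296 − 72 + 0 = -£368 billion.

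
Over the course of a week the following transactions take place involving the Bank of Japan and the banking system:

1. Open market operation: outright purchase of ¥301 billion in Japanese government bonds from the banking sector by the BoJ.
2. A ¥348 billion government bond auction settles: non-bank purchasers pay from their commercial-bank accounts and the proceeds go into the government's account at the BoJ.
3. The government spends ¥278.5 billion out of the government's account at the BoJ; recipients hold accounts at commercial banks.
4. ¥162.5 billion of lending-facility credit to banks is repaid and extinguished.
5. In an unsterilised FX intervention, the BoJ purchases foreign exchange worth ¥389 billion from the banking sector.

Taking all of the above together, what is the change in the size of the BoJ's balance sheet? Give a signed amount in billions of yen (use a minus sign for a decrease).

+¥527.5 billion

OMO purchase (from banks) ¥301 billion: a BoJ asset is acquired → +¥301B.
Government account inflow ¥348 billion: only the composition of liabilities changes → 0.
Government spending ¥278.5 billion: only the composition of liabilities changes → 0.
Discount-window repayment ¥162.5 billion: a BoJ asset is shed → −¥162.5B.
FX purchase ¥389 billion: a BoJ asset is acquired → +¥389B.
Net: 301 + 0 + 0 − 162.5 + 389 = +¥527.5 billion.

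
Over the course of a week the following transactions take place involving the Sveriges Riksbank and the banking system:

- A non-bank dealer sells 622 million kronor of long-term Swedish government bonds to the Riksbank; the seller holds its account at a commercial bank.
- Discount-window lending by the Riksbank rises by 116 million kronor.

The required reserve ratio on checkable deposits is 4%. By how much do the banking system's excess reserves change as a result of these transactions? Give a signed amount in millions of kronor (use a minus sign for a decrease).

Asset purchase (from non-banks) 622 million kronor: reserves +622M, deposits +622M.
Discount-window loan 116 million kronor: reserves +116M, deposits 0.
Totals: Δreserves = +738M, Δdeposits = +622M.
Δrequired reserves = 4% × +622M = +24.88M.
Δexcess reserves = Δreserves − Δrequired = +738M − (+24.88M) = +713.12 million.

+713.12 million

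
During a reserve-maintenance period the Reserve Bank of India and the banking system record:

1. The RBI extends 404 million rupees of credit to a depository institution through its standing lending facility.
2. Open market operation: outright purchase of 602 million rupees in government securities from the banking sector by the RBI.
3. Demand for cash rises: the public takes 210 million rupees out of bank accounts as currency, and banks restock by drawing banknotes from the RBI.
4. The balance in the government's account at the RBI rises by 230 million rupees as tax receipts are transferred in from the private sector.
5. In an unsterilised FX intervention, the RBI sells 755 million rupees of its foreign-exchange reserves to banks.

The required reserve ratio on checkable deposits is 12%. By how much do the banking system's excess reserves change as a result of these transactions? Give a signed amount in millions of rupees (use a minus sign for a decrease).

Discount-window loan 404 million rupees: reserves +404M, deposits 0.
OMO purchase (from banks) 602 million rupees: reserves +602M, deposits 0.
Currency withdrawal 210 million rupees: reserves −210M, deposits −210M.
Government account inflow 230 million rupees: reserves −230M, deposits −230M.
FX sale 755 million rupees: reserves −755M, deposits 0.
Totals: Δreserves = −189M, Δdeposits = −440M.
Δrequired reserves = 12% × −440M = −52.8M.
Δexcess reserves = Δreserves − Δrequired = −189M − (−52.8M) = -136.2 million.

-136.2 million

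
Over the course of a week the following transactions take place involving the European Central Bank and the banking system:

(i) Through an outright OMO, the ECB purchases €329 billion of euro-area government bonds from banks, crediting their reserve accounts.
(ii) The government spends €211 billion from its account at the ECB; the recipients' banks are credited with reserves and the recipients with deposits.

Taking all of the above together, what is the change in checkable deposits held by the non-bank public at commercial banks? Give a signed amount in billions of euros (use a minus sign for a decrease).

+€211 billion

OMO purchase (from banks) €329 billion: the counterparty is a bank, so public deposits are unchanged → 0.
Government spending €211 billion: non-bank counterparties' bank balances rise → +€211B.
Net: 0 + 211 = +€211 billion.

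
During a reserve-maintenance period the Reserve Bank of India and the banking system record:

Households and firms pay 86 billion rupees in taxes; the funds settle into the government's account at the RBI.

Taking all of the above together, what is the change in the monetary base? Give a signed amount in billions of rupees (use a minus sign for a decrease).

Government account inflow 86 billion rupees: reserves shift to a non-base liability → −86B.

-86 billion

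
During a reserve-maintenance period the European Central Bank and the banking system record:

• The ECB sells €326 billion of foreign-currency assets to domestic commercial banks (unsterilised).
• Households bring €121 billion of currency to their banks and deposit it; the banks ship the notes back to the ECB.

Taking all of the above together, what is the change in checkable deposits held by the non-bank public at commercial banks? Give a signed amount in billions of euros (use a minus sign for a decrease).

+€121 billion

FX sale €326 billion: the counterparty is a bank, so public deposits are unchanged → 0.
Currency deposit €121 billion: non-bank counterparties' bank balances rise → +€121B.
Net: 0 + 121 = +€121 billion.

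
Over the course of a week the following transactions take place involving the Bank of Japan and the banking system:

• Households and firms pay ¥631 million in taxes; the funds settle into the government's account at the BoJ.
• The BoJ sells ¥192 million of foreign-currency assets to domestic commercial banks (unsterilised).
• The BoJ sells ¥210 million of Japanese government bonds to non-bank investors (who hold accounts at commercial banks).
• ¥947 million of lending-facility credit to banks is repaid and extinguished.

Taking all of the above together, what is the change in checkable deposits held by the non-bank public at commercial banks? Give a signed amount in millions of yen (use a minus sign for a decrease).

BoJ balance sheet:
  Assets:      Securities −¥210M, Loans to banks −¥947M, Foreign assets −¥192M
  Liabilities: Bank reserves −¥1980M, Government deposits +¥631M
Commercial banking system:
  Assets:      Reserves at CB −¥1980M, Foreign assets +¥192M
  Liabilities: Checkable deposits −¥841M, Borrowings from CB −¥947M
So the change in checkable deposits held by the non-bank public at commercial banks is -¥841 million.

-¥841 million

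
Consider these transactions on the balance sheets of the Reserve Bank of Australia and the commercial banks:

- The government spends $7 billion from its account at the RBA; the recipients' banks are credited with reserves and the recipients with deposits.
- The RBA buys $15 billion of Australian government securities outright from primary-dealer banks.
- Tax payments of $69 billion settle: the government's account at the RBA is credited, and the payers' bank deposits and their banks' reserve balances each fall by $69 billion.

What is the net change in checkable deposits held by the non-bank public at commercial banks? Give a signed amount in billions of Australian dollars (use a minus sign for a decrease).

-$62 billion

RBA balance sheet:
  Assets:      Securities +$15B
  Liabilities: Bank reserves −$47B, Government deposits +$62B
Commercial banking system:
  Assets:      Reserves at CB −$47B, Securities −$15B
  Liabilities: Checkable deposits −$62B
So the change in checkable deposits held by the non-bank public at commercial banks is -$62 billion.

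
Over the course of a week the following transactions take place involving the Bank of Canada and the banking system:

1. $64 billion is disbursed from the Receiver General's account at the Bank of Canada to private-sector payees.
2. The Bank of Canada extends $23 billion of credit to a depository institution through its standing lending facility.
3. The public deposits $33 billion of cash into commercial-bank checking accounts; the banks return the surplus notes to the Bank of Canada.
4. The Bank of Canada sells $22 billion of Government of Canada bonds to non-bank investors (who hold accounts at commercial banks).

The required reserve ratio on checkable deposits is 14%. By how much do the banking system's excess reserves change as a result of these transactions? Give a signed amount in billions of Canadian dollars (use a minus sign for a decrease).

+$87.5 billion

Government spending $64 billion: reserves +$64B, deposits +$64B.
Discount-window loan $23 billion: reserves +$23B, deposits 0.
Currency deposit $33 billion: reserves +$33B, deposits +$33B.
Asset sale (to non-banks) $22 billion: reserves −$22B, deposits −$22B.
Totals: Δreserves = +$98B, Δdeposits = +$75B.
Δrequired reserves = 14% × +$75B = +$10.5B.
Δexcess reserves = Δreserves − Δrequired = +$98B − (+$10.5B) = +$87.5 billion.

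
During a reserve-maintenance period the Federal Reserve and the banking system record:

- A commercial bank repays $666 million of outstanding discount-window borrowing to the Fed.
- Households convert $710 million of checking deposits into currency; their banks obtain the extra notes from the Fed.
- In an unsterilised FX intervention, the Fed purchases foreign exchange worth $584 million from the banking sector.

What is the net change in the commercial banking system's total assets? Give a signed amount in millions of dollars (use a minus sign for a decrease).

-$1376 million

Fed balance sheet:
  Assets:      Loans to banks −$666M, Foreign assets +$584M
  Liabilities: Bank reserves −$792M, Currency in circulation +$710M
Commercial banking system:
  Assets:      Reserves at CB −$792M, Foreign assets −$584M
  Liabilities: Checkable deposits −$710M, Borrowings from CB −$666M
Change in total bank assets = -$1376 million.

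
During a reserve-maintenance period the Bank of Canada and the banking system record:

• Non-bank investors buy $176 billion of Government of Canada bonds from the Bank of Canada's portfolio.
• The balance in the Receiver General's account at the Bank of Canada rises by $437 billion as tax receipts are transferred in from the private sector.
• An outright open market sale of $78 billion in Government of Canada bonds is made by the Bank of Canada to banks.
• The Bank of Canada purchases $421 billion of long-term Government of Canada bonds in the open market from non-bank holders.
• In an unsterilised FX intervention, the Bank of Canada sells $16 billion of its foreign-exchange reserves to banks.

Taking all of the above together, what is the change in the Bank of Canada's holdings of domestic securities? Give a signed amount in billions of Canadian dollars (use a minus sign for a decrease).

+$167 billion

Asset sale (to non-banks) $176 billion: securities removed from the Bank of Canada's portfolio → −$176B.
Government account inflow $437 billion: the Bank of Canada's securities portfolio is untouched → 0.
OMO sale (to banks) $78 billion: securities removed from the Bank of Canada's portfolio → −$78B.
Asset purchase (from non-banks) $421 billion: securities added to the Bank of Canada's portfolio → +$421B.
FX sale $16 billion: the Bank of Canada's securities portfolio is untouched → 0.
Net: −176 + 0 − 78 + 421 + 0 = +$167 billion.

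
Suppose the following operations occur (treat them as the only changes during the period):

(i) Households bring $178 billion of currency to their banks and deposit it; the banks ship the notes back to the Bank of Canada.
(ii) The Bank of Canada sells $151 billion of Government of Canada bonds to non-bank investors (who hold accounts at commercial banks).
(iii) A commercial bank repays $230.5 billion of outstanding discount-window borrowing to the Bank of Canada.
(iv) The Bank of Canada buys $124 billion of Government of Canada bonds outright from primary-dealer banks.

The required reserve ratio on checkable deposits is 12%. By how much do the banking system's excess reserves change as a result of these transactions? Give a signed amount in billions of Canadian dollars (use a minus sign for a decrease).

-$82.74 billion

Currency deposit $178 billion: reserves +$178B, deposits +$178B.
Asset sale (to non-banks) $151 billion: reserves −$151B, deposits −$151B.
Discount-window repayment $230.5 billion: reserves −$230.5B, deposits 0.
OMO purchase (from banks) $124 billion: reserves +$124B, deposits 0.
Totals: Δreserves = −$79.5B, Δdeposits = +$27B.
Δrequired reserves = 12% × +$27B = +$3.24B.
Δexcess reserves = Δreserves − Δrequired = −$79.5B − (+$3.24B) = -$82.74 billion.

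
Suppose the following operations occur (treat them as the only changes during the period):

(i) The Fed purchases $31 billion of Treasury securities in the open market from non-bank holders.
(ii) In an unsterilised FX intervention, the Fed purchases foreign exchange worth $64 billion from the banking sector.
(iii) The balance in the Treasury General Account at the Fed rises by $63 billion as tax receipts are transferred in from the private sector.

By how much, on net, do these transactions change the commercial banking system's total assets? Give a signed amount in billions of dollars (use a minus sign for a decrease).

Asset purchase (from non-banks) $31 billion: bank balance sheets expand → +$31B.
FX purchase $64 billion: just an asset swap on bank balance sheets → 0.
Government account inflow $63 billion: bank balance sheets shrink → −$63B.
Net: 31 + 0 − 63 = -$32 billion.

-$32 billion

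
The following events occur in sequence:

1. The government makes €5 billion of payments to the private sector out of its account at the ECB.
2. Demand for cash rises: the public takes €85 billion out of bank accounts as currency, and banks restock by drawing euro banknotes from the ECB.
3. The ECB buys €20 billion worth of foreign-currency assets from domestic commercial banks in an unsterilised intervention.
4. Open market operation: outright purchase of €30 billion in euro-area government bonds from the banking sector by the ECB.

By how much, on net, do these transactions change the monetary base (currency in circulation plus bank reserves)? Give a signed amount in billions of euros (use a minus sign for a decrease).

Government spending €5 billion: a non-base liability converts back to reserves → +€5B.
Currency withdrawal €85 billion: just a shift between currency and reserves — both are base money → 0.
FX purchase €20 billion: ECB balance sheet expands → +€20B.
OMO purchase (from banks) €30 billion: ECB balance sheet expands → +€30B.
Net: 5 + 0 + 20 + 30 = +€55 billion.

+€55 billion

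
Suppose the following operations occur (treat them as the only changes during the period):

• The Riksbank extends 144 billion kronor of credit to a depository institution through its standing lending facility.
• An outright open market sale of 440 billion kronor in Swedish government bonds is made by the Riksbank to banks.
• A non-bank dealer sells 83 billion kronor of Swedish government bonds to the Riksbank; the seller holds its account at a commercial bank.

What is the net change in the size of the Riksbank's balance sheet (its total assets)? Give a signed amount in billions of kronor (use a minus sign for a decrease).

-213 billion

Riksbank balance sheet:
  Assets:      Securities −357B, Loans to banks +144B
  Liabilities: Bank reserves −213B
Commercial banking system:
  Assets:      Reserves at CB −213B, Securities +440B
  Liabilities: Checkable deposits +83B, Borrowings from CB +144B
Change in total Riksbank assets = -213 billion.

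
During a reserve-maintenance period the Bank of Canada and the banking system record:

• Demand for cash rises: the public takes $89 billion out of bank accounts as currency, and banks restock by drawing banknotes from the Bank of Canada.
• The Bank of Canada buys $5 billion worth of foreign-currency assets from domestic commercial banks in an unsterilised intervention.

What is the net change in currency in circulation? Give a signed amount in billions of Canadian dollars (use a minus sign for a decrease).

Bank of Canada balance sheet:
  Assets:      Foreign assets +$5B
  Liabilities: Bank reserves −$84B, Currency in circulation +$89B
So the change in currency in circulation is +$89 billion.

+$89 billion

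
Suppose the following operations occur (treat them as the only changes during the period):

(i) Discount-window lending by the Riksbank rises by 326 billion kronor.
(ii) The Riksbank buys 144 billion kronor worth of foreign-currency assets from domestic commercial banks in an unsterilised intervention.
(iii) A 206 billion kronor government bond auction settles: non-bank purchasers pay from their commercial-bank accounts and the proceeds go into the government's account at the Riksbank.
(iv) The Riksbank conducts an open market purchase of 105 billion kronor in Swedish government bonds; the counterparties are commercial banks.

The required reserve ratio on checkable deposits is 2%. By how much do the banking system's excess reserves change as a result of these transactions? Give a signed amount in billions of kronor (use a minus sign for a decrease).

+373.12 billion

Discount-window loan 326 billion kronor: reserves +326B, deposits 0.
FX purchase 144 billion kronor: reserves +144B, deposits 0.
Government account inflow 206 billion kronor: reserves −206B, deposits −206B.
OMO purchase (from banks) 105 billion kronor: reserves +105B, deposits 0.
Totals: Δreserves = +369B, Δdeposits = −206B.
Δrequired reserves = 2% × −206B = −4.12B.
Δexcess reserves = Δreserves − Δrequired = +369B − (−4.12B) = +373.12 billion.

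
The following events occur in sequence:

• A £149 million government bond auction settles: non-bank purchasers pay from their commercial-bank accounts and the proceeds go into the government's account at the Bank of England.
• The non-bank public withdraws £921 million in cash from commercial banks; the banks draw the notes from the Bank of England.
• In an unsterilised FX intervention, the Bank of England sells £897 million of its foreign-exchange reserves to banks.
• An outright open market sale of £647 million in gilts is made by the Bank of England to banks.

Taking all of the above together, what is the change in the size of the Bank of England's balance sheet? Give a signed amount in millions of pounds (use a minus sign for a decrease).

Government account inflow £149 million: only the composition of liabilities changes → 0.
Currency withdrawal £921 million: only the composition of liabilities changes → 0.
FX sale £897 million: a Bank of England asset is shed → −£897M.
OMO sale (to banks) £647 million: a Bank of England asset is shed → −£647M.
Net: 0 + 0 − 897 − 647 = -£1544 million.

-£1544 million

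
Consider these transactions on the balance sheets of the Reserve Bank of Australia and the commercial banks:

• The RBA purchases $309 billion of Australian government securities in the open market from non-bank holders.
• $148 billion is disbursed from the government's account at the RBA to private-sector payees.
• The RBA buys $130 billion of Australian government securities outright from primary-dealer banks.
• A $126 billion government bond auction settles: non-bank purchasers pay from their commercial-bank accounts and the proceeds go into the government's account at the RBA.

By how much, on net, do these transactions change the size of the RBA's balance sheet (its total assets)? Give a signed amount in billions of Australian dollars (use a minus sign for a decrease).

+$439 billion

Asset purchase (from non-banks) $309 billion: an RBA asset is acquired → +$309B.
Government spending $148 billion: only the composition of liabilities changes → 0.
OMO purchase (from banks) $130 billion: an RBA asset is acquired → +$130B.
Government account inflow $126 billion: only the composition of liabilities changes → 0.
Net: 309 + 0 + 130 + 0 = +$439 billion.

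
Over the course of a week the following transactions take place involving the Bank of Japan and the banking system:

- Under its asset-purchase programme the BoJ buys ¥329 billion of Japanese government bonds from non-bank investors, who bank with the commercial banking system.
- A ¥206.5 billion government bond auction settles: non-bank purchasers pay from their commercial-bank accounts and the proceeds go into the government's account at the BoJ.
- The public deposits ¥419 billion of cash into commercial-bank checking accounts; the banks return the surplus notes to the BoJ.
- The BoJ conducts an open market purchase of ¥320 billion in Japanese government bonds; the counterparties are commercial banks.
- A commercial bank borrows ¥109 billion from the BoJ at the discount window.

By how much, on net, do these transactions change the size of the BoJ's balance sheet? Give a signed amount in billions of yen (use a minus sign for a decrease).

+¥758 billion

BoJ balance sheet:
  Assets:      Securities +¥649B, Loans to banks +¥109B
  Liabilities: Bank reserves +¥970.5B, Currency in circulation −¥419B, Government deposits +¥206.5B
Commercial banking system:
  Assets:      Reserves at CB +¥970.5B, Securities −¥320B
  Liabilities: Checkable deposits +¥541.5B, Borrowings from CB +¥109B
Change in total BoJ assets = +¥758 billion.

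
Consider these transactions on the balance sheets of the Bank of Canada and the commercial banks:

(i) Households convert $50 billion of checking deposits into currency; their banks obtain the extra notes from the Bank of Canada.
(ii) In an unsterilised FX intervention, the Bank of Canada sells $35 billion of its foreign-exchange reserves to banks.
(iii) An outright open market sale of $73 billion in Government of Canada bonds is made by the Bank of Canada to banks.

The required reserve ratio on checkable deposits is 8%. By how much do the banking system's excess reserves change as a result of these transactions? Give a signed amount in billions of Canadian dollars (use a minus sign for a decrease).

Currency withdrawal $50 billion: reserves −$50B, deposits −$50B.
FX sale $35 billion: reserves −$35B, deposits 0.
OMO sale (to banks) $73 billion: reserves −$73B, deposits 0.
Totals: Δreserves = −$158B, Δdeposits = −$50B.
Δrequired reserves = 8% × −$50B = −$4B.
Δexcess reserves = Δreserves − Δrequired = −$158B − (−$4B) = -$154 billion.

-$154 billion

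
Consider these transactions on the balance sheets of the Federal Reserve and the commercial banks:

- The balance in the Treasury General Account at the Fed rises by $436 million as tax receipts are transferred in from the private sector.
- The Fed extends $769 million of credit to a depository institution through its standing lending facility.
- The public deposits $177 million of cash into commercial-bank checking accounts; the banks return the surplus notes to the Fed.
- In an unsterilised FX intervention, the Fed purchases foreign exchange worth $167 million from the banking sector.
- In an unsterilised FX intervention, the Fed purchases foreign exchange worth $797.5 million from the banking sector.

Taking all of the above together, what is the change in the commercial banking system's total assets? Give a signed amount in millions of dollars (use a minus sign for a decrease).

Fed balance sheet:
  Assets:      Loans to banks +$769M, Foreign assets +$964.5M
  Liabilities: Bank reserves +$1474.5M, Currency in circulation −$177M, Government deposits +$436M
Commercial banking system:
  Assets:      Reserves at CB +$1474.5M, Foreign assets −$964.5M
  Liabilities: Checkable deposits −$259M, Borrowings from CB +$769M
Change in total bank assets = +$510 million.

+$510 million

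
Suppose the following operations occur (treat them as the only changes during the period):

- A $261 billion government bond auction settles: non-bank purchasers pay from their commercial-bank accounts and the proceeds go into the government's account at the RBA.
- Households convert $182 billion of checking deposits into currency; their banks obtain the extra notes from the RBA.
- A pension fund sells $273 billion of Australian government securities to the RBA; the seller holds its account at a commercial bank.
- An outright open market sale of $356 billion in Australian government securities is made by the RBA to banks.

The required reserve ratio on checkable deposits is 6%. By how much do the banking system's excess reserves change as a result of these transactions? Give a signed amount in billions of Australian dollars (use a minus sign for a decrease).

-$515.8 billion

Government account inflow $261 billion: reserves −$261B, deposits −$261B.
Currency withdrawal $182 billion: reserves −$182B, deposits −$182B.
Asset purchase (from non-banks) $273 billion: reserves +$273B, deposits +$273B.
OMO sale (to banks) $356 billion: reserves −$356B, deposits 0.
Totals: Δreserves = −$526B, Δdeposits = −$170B.
Δrequired reserves = 6% × −$170B = −$10.2B.
Δexcess reserves = Δreserves − Δrequired = −$526B − (−$10.2B) = -$515.8 billion.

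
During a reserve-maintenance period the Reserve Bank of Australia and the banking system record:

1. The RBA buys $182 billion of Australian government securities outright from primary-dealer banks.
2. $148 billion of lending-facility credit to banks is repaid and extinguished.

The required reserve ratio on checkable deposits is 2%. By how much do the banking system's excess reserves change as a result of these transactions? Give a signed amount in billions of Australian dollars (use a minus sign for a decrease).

+$34 billion

OMO purchase (from banks) $182 billion: reserves +$182B, deposits 0.
Discount-window repayment $148 billion: reserves −$148B, deposits 0.
Totals: Δreserves = +$34B, Δdeposits = 0.
Δrequired reserves = 2% × 0 = 0.
Δexcess reserves = Δreserves − Δrequired = +$34B − (0) = +$34 billion.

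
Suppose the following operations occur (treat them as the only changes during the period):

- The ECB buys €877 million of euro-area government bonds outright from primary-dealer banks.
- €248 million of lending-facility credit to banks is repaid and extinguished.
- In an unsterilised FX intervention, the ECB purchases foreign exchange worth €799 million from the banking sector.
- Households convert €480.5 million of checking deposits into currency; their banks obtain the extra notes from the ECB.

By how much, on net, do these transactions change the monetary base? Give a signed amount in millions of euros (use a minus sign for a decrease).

+€1428 million

ECB balance sheet:
  Assets:      Securities +€877M, Loans to banks −€248M, Foreign assets +€799M
  Liabilities: Bank reserves +€947.5M, Currency in circulation +€480.5M
Monetary base = currency + reserves: +€480.5M + (+€947.5M) = +€1428 million.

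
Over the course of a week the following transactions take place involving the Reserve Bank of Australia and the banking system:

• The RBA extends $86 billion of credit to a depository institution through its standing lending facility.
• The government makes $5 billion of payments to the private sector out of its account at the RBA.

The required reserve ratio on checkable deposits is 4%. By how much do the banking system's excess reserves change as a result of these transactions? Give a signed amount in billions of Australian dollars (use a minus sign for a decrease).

Discount-window loan $86 billion: reserves +$86B, deposits 0.
Government spending $5 billion: reserves +$5B, deposits +$5B.
Totals: Δreserves = +$91B, Δdeposits = +$5B.
Δrequired reserves = 4% × +$5B = +$0.2B.
Δexcess reserves = Δreserves − Δrequired = +$91B − (+$0.2B) = +$90.8 billion.

+$90.8 billion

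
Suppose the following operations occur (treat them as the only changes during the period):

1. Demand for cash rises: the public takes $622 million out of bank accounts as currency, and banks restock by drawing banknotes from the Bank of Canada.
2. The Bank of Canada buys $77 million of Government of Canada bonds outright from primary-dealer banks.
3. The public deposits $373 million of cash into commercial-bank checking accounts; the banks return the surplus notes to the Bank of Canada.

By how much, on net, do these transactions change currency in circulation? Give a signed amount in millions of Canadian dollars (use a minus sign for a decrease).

+$249 million

Currency withdrawal $622 million: notes leave the central bank → +$622M.
OMO purchase (from banks) $77 million: no currency enters or leaves circulation → 0.
Currency deposit $373 million: notes return to the central bank → −$373M.
Net: 622 + 0 − 373 = +$249 million.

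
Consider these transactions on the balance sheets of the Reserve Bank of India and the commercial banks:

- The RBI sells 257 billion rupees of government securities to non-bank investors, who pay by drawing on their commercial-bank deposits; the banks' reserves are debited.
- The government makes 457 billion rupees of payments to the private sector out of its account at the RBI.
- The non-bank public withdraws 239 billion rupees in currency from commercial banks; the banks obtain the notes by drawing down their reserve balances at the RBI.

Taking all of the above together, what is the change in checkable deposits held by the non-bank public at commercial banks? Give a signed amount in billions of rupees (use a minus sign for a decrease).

Asset sale (to non-banks) 257 billion rupees: non-bank counterparties' bank balances fall → −257B.
Government spending 457 billion rupees: non-bank counterparties' bank balances rise → +457B.
Currency withdrawal 239 billion rupees: non-bank counterparties' bank balances fall → −239B.
Net: −257 + 457 − 239 = -39 billion.

-39 billion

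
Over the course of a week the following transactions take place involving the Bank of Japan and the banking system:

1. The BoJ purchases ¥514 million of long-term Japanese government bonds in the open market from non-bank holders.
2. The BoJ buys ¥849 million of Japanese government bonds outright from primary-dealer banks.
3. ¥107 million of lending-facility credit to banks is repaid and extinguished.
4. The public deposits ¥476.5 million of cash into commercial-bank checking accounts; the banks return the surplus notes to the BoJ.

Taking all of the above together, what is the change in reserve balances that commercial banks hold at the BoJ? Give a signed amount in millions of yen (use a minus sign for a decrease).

+¥1732.5 million

BoJ balance sheet:
  Assets:      Securities +¥1363M, Loans to banks −¥107M
  Liabilities: Bank reserves +¥1732.5M, Currency in circulation −¥476.5M
Commercial banking system:
  Assets:      Reserves at CB +¥1732.5M, Securities −¥849M
  Liabilities: Checkable deposits +¥990.5M, Borrowings from CB −¥107M
So the change in reserve balances that commercial banks hold at the BoJ is +¥1732.5 million.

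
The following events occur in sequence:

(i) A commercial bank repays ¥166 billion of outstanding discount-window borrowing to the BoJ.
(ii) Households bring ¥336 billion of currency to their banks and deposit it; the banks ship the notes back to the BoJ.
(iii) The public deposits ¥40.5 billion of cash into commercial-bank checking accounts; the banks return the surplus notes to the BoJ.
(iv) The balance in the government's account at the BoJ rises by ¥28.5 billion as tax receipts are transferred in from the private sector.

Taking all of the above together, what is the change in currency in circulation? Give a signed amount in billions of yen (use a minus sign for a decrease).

-¥376.5 billion

Discount-window repayment ¥166 billion: no currency enters or leaves circulation → 0.
Currency deposit ¥336 billion: notes return to the central bank → −¥336B.
Currency deposit ¥40.5 billion: notes return to the central bank → −¥40.5B.
Government account inflow ¥28.5 billion: no currency enters or leaves circulation → 0.
Net: 0 − 336 − 40.5 + 0 = -¥376.5 billion.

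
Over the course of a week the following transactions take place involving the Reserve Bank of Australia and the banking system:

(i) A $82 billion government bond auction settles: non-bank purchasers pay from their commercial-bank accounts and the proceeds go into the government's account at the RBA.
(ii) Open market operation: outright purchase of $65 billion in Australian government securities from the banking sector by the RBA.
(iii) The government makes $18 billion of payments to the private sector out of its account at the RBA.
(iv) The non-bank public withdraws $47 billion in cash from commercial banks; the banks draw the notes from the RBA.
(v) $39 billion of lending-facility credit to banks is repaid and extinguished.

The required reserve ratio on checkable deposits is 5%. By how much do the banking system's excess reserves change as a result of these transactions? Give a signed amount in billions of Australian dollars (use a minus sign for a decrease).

-$79.45 billion

Government account inflow $82 billion: reserves −$82B, deposits −$82B.
OMO purchase (from banks) $65 billion: reserves +$65B, deposits 0.
Government spending $18 billion: reserves +$18B, deposits +$18B.
Currency withdrawal $47 billion: reserves −$47B, deposits −$47B.
Discount-window repayment $39 billion: reserves −$39B, deposits 0.
Totals: Δreserves = −$85B, Δdeposits = −$111B.
Δrequired reserves = 5% × −$111B = −$5.55B.
Δexcess reserves = Δreserves − Δrequired = −$85B − (−$5.55B) = -$79.45 billion.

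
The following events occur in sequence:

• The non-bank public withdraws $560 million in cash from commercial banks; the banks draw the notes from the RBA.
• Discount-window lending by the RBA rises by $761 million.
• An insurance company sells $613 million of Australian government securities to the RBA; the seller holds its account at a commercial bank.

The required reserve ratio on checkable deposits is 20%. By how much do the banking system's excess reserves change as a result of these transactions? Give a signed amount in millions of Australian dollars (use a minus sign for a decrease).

Currency withdrawal $560 million: reserves −$560M, deposits −$560M.
Discount-window loan $761 million: reserves +$761M, deposits 0.
Asset purchase (from non-banks) $613 million: reserves +$613M, deposits +$613M.
Totals: Δreserves = +$814M, Δdeposits = +$53M.
Δrequired reserves = 20% × +$53M = +$10.6M.
Δexcess reserves = Δreserves − Δrequired = +$814M − (+$10.6M) = +$803.4 million.

+$803.4 million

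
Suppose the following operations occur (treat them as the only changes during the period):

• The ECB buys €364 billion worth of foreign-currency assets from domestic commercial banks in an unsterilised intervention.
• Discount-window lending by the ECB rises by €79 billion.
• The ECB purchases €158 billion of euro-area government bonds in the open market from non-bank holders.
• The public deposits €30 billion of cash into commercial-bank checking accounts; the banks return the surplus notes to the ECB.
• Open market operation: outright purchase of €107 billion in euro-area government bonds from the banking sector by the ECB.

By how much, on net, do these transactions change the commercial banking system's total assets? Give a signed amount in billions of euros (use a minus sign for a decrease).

+€267 billion

ECB balance sheet:
  Assets:      Securities +€265B, Loans to banks +€79B, Foreign assets +€364B
  Liabilities: Bank reserves +€738B, Currency in circulation −€30B
Commercial banking system:
  Assets:      Reserves at CB +€738B, Securities −€107B, Foreign assets −€364B
  Liabilities: Checkable deposits +€188B, Borrowings from CB +€79B
Change in total bank assets = +€267 billion.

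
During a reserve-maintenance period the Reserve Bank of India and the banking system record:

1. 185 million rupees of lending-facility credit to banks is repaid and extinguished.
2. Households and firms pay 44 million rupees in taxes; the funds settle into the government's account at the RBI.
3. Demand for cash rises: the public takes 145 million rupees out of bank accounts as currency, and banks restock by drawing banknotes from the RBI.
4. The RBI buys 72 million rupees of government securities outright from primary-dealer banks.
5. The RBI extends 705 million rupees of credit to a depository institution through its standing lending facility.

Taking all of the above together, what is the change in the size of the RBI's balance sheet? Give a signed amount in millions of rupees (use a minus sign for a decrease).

RBI balance sheet:
  Assets:      Securities +72M, Loans to banks +520M
  Liabilities: Bank reserves +403M, Currency in circulation +145M, Government deposits +44M
Change in total RBI assets = +592 million.

+592 million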